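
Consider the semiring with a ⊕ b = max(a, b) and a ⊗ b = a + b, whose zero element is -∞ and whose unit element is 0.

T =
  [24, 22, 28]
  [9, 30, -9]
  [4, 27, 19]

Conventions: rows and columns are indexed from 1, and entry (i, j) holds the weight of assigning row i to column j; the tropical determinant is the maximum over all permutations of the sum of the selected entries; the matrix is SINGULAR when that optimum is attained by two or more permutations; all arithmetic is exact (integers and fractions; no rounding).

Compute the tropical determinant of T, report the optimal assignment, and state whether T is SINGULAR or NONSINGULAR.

σ = (1, 2, 3): 24 + 30 + 19 = 73
σ = (1, 3, 2): 24 + (-9) + 27 = 42
σ = (2, 1, 3): 22 + 9 + 19 = 50
σ = (2, 3, 1): 22 + (-9) + 4 = 17
σ = (3, 1, 2): 28 + 9 + 27 = 64
σ = (3, 2, 1): 28 + 30 + 4 = 62
Optimal value attained by: σ = (1, 2, 3).
Answer: det⊕(T) = 73; verdict: NONSINGULAR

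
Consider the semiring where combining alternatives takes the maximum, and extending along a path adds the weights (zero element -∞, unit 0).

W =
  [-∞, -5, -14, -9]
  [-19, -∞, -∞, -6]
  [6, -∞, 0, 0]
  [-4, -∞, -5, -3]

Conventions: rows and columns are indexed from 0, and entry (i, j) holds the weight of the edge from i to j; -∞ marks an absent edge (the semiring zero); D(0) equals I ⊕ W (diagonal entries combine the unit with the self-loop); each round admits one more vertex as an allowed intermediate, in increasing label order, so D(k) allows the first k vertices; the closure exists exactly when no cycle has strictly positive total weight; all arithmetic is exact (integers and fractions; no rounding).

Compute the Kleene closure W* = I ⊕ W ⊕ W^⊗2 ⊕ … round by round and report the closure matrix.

D(0):
  [0, -5, -14, -9]
  [-19, 0, -∞, -6]
  [6, -∞, 0, 0]
  [-4, -∞, -5, 0]
D(1):
  [0, -5, -14, -9]
  [-19, 0, -33, -6]
  [6, 1, 0, 0]
  [-4, -9, -5, 0]
D(2):
  [0, -5, -14, -9]
  [-19, 0, -33, -6]
  [6, 1, 0, 0]
  [-4, -9, -5, 0]
D(3):
  [0, -5, -14, -9]
  [-19, 0, -33, -6]
  [6, 1, 0, 0]
  [1, -4, -5, 0]
D(4):
  [0, -5, -14, -9]
  [-5, 0, -11, -6]
  [6, 1, 0, 0]
  [1, -4, -5, 0]
Answer: W* = [[0, -5, -14, -9], [-5, 0, -11, -6], [6, 1, 0, 0], [1, -4, -5, 0]]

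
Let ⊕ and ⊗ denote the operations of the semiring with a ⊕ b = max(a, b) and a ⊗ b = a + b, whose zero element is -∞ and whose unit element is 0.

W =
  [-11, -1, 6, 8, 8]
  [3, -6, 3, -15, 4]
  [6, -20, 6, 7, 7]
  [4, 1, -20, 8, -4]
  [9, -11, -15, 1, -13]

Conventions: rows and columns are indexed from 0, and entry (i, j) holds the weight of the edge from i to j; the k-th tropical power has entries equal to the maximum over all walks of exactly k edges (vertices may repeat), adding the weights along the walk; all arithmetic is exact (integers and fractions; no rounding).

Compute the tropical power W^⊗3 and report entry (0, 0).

W^⊗2:
  [17, 9, 12, 16, 13]
  [13, 2, 9, 11, 11]
  [16, 8, 12, 15, 14]
  [12, 9, 10, 16, 12]
  [5, 8, 15, 17, 17]
W^⊗3:
  [22, 17, 23, 25, 25]
  [20, 12, 19, 21, 21]
  [23, 16, 22, 24, 24]
  [21, 17, 18, 24, 20]
  [26, 18, 21, 25, 22]
Key observation: the optimum is the walk 0->2->4->0, with weight 6 + 7 + 9 = 22.
Optimal value attained by: walk 0->2->4->0.
Answer: (W^⊗3)[0][0] = 22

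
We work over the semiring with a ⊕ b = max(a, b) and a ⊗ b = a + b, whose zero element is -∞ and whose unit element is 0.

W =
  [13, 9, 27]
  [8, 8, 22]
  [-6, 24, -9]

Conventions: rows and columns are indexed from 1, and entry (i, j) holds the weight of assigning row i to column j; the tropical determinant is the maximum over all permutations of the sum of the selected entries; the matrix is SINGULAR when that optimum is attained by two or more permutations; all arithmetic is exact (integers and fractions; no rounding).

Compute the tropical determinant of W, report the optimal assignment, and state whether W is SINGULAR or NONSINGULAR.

σ = (1, 2, 3): 13 + 8 + (-9) = 12
σ = (1, 3, 2): 13 + 22 + 24 = 59
σ = (2, 1, 3): 9 + 8 + (-9) = 8
σ = (2, 3, 1): 9 + 22 + (-6) = 25
σ = (3, 1, 2): 27 + 8 + 24 = 59
σ = (3, 2, 1): 27 + 8 + (-6) = 29
Optimal value attained by: σ = (1, 3, 2).
Answer: det⊕(W) = 59; verdict: SINGULAR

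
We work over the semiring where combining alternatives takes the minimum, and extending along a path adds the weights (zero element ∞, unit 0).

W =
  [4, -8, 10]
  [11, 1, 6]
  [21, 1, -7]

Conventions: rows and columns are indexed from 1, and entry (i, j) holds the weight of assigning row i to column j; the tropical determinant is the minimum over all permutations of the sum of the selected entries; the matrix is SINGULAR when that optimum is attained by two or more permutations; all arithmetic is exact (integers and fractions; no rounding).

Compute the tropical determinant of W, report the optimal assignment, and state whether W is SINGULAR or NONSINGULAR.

σ = (1, 2, 3): 4 + 1 + (-7) = -2
σ = (1, 3, 2): 4 + 6 + 1 = 11
σ = (2, 1, 3): (-8) + 11 + (-7) = -4
σ = (2, 3, 1): (-8) + 6 + 21 = 19
σ = (3, 1, 2): 10 + 11 + 1 = 22
σ = (3, 2, 1): 10 + 1 + 21 = 32
Optimal value attained by: σ = (2, 1, 3).
Answer: det⊕(W) = -4; verdict: NONSINGULAR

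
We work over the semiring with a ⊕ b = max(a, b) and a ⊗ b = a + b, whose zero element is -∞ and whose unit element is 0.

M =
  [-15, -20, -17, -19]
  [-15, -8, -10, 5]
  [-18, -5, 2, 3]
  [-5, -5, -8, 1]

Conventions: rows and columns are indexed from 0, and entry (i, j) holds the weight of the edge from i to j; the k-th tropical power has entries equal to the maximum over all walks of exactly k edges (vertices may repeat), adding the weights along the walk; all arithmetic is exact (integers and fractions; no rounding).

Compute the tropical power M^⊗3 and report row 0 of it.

M^⊗2:
  [-24, -22, -15, -14]
  [0, 0, -3, 6]
  [-2, -2, 4, 5]
  [-4, -4, -6, 2]
M^⊗3:
  [-19, -19, -13, -12]
  [1, 1, -1, 7]
  [0, 0, 6, 7]
  [-3, -3, -4, 3]
Answer: row 0 of M^⊗3 = [-19, -19, -13, -12]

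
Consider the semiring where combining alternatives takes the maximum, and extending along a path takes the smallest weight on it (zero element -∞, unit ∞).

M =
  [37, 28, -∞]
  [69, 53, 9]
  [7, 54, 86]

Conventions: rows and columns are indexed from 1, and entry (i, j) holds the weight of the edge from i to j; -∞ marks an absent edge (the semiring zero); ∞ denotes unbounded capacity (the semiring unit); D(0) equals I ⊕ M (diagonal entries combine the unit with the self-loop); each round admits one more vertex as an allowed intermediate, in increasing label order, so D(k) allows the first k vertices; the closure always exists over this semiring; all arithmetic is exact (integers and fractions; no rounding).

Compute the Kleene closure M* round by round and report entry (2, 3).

D(0):
  [∞, 28, -∞]
  [69, ∞, 9]
  [7, 54, ∞]
D(1):
  [∞, 28, -∞]
  [69, ∞, 9]
  [7, 54, ∞]
D(2):
  [∞, 28, 9]
  [69, ∞, 9]
  [54, 54, ∞]
D(3):
  [∞, 28, 9]
  [69, ∞, 9]
  [54, 54, ∞]
Answer: M*[2][3] = 9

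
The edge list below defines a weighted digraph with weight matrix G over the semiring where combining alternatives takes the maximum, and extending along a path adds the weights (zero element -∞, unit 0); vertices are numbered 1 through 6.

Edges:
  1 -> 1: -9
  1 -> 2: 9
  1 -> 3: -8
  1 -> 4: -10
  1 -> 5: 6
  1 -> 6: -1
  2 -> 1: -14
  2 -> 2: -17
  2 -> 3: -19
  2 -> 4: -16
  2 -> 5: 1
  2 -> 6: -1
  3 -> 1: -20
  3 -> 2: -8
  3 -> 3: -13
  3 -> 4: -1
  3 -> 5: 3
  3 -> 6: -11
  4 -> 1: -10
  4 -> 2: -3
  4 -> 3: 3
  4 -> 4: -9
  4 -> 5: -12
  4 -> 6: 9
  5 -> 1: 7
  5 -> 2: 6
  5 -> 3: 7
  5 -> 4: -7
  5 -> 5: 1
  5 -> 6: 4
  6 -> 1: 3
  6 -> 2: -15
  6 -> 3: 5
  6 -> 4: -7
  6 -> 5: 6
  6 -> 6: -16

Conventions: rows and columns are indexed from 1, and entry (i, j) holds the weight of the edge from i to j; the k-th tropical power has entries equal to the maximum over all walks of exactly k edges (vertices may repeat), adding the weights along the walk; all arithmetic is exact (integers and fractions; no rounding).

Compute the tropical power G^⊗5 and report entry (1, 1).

G^⊗2:
  [13, 12, 13, -1, 10, 10]
  [8, 7, 8, -6, 5, 5]
  [10, 9, 10, -4, 4, 8]
  [12, -1, 14, 2, 15, 0]
  [8, 16, 9, 6, 13, 6]
  [13, 12, 13, 4, 9, 10]
G^⊗3:
  [17, 22, 17, 12, 19, 14]
  [12, 17, 12, 7, 14, 9]
  [11, 19, 13, 9, 16, 9]
  [22, 21, 22, 13, 18, 19]
  [20, 19, 20, 8, 17, 17]
  [16, 22, 16, 12, 19, 13]
G^⊗4:
  [26, 26, 26, 16, 23, 23]
  [21, 21, 21, 11, 18, 18]
  [23, 22, 23, 12, 20, 20]
  [25, 31, 25, 21, 28, 22]
  [24, 29, 24, 19, 26, 21]
  [26, 25, 26, 15, 23, 23]
G^⊗5:
  [30, 35, 30, 25, 32, 27]
  [25, 30, 25, 20, 27, 22]
  [27, 32, 27, 22, 29, 24]
  [35, 34, 35, 24, 32, 32]
  [33, 33, 33, 23, 30, 30]
  [30, 35, 30, 25, 32, 27]
Key observation: the optimum is the walk 1->2->5->1->5->1, with weight 9 + 1 + 7 + 6 + 7 = 30.
Optimal value attained by: walk 1->2->5->1->5->1.
Answer: (G^⊗5)[1][1] = 30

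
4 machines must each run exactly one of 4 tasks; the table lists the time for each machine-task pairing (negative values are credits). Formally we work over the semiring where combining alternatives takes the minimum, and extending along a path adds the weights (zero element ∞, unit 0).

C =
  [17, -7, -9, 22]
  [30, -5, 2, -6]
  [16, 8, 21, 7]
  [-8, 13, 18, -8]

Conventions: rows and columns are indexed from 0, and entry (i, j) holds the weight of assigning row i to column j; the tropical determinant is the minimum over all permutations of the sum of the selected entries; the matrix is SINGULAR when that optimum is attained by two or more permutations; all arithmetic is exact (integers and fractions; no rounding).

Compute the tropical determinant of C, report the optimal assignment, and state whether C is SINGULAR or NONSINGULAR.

σ = (0, 1, 2, 3): 17 + (-5) + 21 + (-8) = 25
σ = (0, 1, 3, 2): 17 + (-5) + 7 + 18 = 37
σ = (0, 2, 1, 3): 17 + 2 + 8 + (-8) = 19
σ = (0, 2, 3, 1): 17 + 2 + 7 + 13 = 39
σ = (0, 3, 1, 2): 17 + (-6) + 8 + 18 = 37
σ = (0, 3, 2, 1): 17 + (-6) + 21 + 13 = 45
σ = (1, 0, 2, 3): (-7) + 30 + 21 + (-8) = 36
σ = (1, 0, 3, 2): (-7) + 30 + 7 + 18 = 48
σ = (1, 2, 0, 3): (-7) + 2 + 16 + (-8) = 3
σ = (1, 2, 3, 0): (-7) + 2 + 7 + (-8) = -6
σ = (1, 3, 0, 2): (-7) + (-6) + 16 + 18 = 21
σ = (1, 3, 2, 0): (-7) + (-6) + 21 + (-8) = 0
σ = (2, 0, 1, 3): (-9) + 30 + 8 + (-8) = 21
σ = (2, 0, 3, 1): (-9) + 30 + 7 + 13 = 41
σ = (2, 1, 0, 3): (-9) + (-5) + 16 + (-8) = -6
σ = (2, 1, 3, 0): (-9) + (-5) + 7 + (-8) = -15
σ = (2, 3, 0, 1): (-9) + (-6) + 16 + 13 = 14
σ = (2, 3, 1, 0): (-9) + (-6) + 8 + (-8) = -15
σ = (3, 0, 1, 2): 22 + 30 + 8 + 18 = 78
σ = (3, 0, 2, 1): 22 + 30 + 21 + 13 = 86
σ = (3, 1, 0, 2): 22 + (-5) + 16 + 18 = 51
σ = (3, 1, 2, 0): 22 + (-5) + 21 + (-8) = 30
σ = (3, 2, 0, 1): 22 + 2 + 16 + 13 = 53
σ = (3, 2, 1, 0): 22 + 2 + 8 + (-8) = 24
Optimal value attained by: σ = (2, 1, 3, 0).
Answer: det⊕(C) = -15; verdict: SINGULAR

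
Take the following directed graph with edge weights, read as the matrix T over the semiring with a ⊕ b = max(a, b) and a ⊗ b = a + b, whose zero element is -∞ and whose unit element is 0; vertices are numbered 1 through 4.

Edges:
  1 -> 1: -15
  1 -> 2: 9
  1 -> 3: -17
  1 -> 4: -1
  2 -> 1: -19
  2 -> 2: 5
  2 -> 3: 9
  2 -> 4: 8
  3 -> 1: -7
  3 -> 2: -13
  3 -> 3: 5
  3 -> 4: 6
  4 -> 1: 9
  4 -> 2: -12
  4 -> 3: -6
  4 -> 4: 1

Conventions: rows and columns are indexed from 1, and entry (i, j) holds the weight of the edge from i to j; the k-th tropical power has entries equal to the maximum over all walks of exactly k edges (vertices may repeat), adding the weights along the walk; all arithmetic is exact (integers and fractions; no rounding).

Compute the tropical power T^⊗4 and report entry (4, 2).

T^⊗2:
  [8, 14, 18, 17]
  [17, 10, 14, 15]
  [15, 2, 10, 11]
  [10, 18, -1, 8]
T^⊗3:
  [26, 19, 23, 24]
  [24, 26, 19, 20]
  [20, 24, 15, 16]
  [17, 23, 27, 26]
T^⊗4:
  [33, 35, 28, 29]
  [29, 33, 35, 34]
  [25, 29, 33, 32]
  [35, 28, 32, 33]
Key observation: the optimum is the walk 4->1->2->2->2, with weight 9 + 9 + 5 + 5 = 28.
Optimal value attained by: walk 4->1->2->2->2.
Answer: (T^⊗4)[4][2] = 28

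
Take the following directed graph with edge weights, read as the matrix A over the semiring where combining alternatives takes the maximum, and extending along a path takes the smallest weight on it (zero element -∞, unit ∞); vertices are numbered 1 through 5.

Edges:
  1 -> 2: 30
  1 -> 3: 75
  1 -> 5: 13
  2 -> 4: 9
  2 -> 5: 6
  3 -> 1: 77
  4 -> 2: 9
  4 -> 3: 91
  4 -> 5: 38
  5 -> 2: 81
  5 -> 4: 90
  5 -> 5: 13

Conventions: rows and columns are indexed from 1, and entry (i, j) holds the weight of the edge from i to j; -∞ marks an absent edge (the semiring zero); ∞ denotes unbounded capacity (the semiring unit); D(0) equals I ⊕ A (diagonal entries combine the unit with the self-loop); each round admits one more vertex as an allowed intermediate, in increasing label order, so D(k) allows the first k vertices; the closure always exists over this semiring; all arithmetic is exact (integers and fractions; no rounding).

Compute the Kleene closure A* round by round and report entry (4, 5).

D(0):
  [∞, 30, 75, -∞, 13]
  [-∞, ∞, -∞, 9, 6]
  [77, -∞, ∞, -∞, -∞]
  [-∞, 9, 91, ∞, 38]
  [-∞, 81, -∞, 90, ∞]
D(1):
  [∞, 30, 75, -∞, 13]
  [-∞, ∞, -∞, 9, 6]
  [77, 30, ∞, -∞, 13]
  [-∞, 9, 91, ∞, 38]
  [-∞, 81, -∞, 90, ∞]
D(2):
  [∞, 30, 75, 9, 13]
  [-∞, ∞, -∞, 9, 6]
  [77, 30, ∞, 9, 13]
  [-∞, 9, 91, ∞, 38]
  [-∞, 81, -∞, 90, ∞]
D(3):
  [∞, 30, 75, 9, 13]
  [-∞, ∞, -∞, 9, 6]
  [77, 30, ∞, 9, 13]
  [77, 30, 91, ∞, 38]
  [-∞, 81, -∞, 90, ∞]
D(4):
  [∞, 30, 75, 9, 13]
  [9, ∞, 9, 9, 9]
  [77, 30, ∞, 9, 13]
  [77, 30, 91, ∞, 38]
  [77, 81, 90, 90, ∞]
D(5):
  [∞, 30, 75, 13, 13]
  [9, ∞, 9, 9, 9]
  [77, 30, ∞, 13, 13]
  [77, 38, 91, ∞, 38]
  [77, 81, 90, 90, ∞]
Answer: A*[4][5] = 38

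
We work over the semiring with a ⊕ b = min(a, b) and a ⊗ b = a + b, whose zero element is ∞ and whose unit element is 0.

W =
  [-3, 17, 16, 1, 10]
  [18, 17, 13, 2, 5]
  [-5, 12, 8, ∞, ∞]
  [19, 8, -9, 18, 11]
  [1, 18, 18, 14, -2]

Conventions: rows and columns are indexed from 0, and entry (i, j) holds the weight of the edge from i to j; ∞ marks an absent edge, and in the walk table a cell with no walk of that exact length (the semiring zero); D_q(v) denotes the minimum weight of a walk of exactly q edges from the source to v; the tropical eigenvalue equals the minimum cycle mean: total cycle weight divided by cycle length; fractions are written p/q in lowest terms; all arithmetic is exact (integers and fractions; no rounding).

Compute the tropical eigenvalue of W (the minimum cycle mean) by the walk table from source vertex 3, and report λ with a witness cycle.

q=0: [∞, ∞, ∞, 0, ∞]
q=1: [19, 8, -9, 18, 11]
q=2: [-14, 3, -1, 10, 9]
q=3: [-17, 3, 1, -13, -4]
q=4: [-20, -5, -22, -16, -7]
q=5: [-27, -10, -25, -19, -10]
Optimal cycle mean attained by: cycle 0->3->2->0, total 1 + (-9) + (-5), length 3.
Answer: λ = -13/3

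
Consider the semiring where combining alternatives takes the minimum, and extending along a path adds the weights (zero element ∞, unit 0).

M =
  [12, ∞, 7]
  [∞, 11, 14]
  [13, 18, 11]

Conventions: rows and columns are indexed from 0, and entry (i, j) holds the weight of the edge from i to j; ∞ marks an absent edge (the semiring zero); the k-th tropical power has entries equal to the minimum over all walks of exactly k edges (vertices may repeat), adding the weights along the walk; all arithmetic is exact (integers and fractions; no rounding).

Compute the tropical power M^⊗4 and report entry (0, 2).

M^⊗2:
  [20, 25, 18]
  [27, 22, 25]
  [24, 29, 20]
M^⊗3:
  [31, 36, 27]
  [38, 33, 34]
  [33, 38, 31]
M^⊗4:
  [40, 45, 38]
  [47, 44, 45]
  [44, 49, 40]
Key observation: the optimum is the walk 0->2->0->2->2, with weight 7 + 13 + 7 + 11 = 38.
Optimal value attained by: walk 0->2->0->2->2.
Answer: (M^⊗4)[0][2] = 38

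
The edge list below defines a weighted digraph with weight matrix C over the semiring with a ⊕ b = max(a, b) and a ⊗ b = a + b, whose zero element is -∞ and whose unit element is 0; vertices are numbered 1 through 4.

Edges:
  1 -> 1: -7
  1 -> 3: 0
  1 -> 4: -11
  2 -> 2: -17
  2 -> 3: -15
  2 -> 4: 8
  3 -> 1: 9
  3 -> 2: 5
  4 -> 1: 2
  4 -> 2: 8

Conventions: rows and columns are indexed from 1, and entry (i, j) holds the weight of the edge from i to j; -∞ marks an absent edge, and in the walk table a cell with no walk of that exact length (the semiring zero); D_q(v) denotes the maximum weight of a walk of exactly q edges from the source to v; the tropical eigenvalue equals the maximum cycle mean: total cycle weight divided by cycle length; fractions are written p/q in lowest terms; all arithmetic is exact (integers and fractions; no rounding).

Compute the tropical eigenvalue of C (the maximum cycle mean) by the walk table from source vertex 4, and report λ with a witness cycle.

q=0: [-∞, -∞, -∞, 0]
q=1: [2, 8, -∞, -∞]
q=2: [-5, -9, 2, 16]
q=3: [18, 24, -5, -1]
q=4: [11, 7, 18, 32]
Optimal cycle mean attained by: cycle 2->4->2, total 8 + 8, length 2.
Answer: λ = 8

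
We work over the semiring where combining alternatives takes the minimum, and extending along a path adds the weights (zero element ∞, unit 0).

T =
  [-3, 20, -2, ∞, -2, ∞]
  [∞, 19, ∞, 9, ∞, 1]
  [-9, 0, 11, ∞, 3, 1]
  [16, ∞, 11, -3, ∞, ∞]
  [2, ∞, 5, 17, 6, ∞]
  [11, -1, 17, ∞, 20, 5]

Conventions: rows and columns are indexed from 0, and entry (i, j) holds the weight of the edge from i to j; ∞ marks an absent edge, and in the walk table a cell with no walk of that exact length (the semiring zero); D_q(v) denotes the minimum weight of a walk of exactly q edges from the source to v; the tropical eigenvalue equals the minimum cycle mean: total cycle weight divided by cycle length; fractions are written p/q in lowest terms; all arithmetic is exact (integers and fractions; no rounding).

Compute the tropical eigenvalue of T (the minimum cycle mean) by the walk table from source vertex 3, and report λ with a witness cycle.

q=0: [∞, ∞, ∞, 0, ∞, ∞]
q=1: [16, ∞, 11, -3, ∞, ∞]
q=2: [2, 11, 8, -6, 14, 12]
q=3: [-1, 8, 0, -9, 0, 9]
q=4: [-9, 0, -3, -12, -3, 1]
q=5: [-12, -3, -11, -15, -11, -2]
q=6: [-20, -11, -14, -18, -14, -10]
Optimal cycle mean attained by: cycle 0->2->0, total (-2) + (-9), length 2.
Answer: λ = -11/2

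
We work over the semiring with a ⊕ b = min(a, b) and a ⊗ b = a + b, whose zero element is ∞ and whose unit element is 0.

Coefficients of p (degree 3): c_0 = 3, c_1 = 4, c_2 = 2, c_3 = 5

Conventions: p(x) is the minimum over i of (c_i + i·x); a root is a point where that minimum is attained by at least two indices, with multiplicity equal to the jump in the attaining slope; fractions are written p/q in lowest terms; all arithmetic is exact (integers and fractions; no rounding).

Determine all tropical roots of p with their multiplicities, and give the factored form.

hull edge (i=0, c=3) to (i=2, c=2): slope -1/2, span 2
hull edge (i=2, c=2) to (i=3, c=5): slope 3, span 1
Factored form: p(x) = 5 ⊗ (x ⊕ (-3)) ⊗ (x ⊕ 1/2) ⊗ (x ⊕ 1/2)
Answer: roots = -3 (mult 1), 1/2 (mult 2)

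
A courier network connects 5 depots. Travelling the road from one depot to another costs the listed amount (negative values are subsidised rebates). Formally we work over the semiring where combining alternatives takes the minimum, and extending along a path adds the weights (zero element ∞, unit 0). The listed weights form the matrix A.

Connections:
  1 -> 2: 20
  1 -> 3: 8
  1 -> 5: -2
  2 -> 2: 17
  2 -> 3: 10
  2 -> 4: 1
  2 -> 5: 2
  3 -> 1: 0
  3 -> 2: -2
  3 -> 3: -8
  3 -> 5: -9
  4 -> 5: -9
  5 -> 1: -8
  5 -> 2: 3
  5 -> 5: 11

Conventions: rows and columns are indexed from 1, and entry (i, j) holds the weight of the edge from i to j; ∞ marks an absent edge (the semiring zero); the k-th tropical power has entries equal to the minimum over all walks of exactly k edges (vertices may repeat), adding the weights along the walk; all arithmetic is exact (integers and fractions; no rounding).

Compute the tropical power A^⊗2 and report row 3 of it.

A^⊗2:
  [-10, 1, 0, 21, -1]
  [-6, 5, 2, 18, -8]
  [-17, -10, -16, -1, -17]
  [-17, -6, ∞, ∞, 2]
  [3, 12, 0, 4, -10]
Answer: row 3 of A^⊗2 = [-17, -10, -16, -1, -17]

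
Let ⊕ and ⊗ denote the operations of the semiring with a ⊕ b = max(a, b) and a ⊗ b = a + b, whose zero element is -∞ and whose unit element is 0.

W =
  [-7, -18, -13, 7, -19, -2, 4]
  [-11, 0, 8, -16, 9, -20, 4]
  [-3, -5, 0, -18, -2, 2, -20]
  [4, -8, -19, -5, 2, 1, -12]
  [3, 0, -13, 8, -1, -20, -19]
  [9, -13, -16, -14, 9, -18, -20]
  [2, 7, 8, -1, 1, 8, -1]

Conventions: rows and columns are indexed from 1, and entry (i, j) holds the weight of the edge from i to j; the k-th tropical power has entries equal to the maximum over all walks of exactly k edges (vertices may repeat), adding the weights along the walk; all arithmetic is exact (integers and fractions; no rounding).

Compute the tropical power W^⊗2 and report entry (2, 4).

W^⊗2:
  [11, 11, 12, 3, 9, 12, 3]
  [12, 11, 12, 17, 9, 12, 4]
  [11, -2, 3, 6, 11, 2, 1]
  [10, 2, 0, 11, 10, 2, 8]
  [12, 0, 8, 10, 10, 9, 7]
  [12, 9, -4, 17, 8, 7, 13]
  [17, 7, 15, 9, 17, 10, 11]
Key observation: the optimum is the walk 2->5->4, with weight 9 + 8 = 17.
Optimal value attained by: walk 2->5->4.
Answer: (W^⊗2)[2][4] = 17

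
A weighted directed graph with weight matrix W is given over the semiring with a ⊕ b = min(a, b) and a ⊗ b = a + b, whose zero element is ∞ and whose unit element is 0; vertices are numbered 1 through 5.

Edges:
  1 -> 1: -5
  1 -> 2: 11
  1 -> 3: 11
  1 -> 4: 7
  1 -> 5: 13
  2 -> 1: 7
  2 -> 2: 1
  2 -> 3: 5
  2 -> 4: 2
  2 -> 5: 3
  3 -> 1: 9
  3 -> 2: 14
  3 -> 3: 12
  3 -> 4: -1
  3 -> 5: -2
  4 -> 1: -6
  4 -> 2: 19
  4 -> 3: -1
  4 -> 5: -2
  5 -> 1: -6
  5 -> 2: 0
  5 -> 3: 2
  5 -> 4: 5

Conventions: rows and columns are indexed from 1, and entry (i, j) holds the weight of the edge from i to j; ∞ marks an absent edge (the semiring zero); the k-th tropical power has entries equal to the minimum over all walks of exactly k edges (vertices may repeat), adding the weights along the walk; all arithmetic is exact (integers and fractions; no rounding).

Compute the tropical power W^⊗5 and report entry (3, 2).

W^⊗2:
  [-10, 6, 6, 2, 5]
  [-4, 2, 1, 3, 0]
  [-8, -2, -2, 3, -3]
  [-11, -2, 0, -2, -3]
  [-11, 1, 4, 1, 0]
W^⊗3:
  [-15, 1, 1, -3, 0]
  [-9, 0, 2, 0, -1]
  [-13, -3, -1, -3, -4]
  [-16, -3, -3, -4, -4]
  [-16, 0, 0, -4, -1]
W^⊗4:
  [-20, -4, -4, -8, -5]
  [-14, -1, -1, -2, -2]
  [-18, -4, -4, -6, -5]
  [-21, -5, -5, -9, -6]
  [-21, -5, -5, -9, -6]
W^⊗5:
  [-25, -9, -9, -13, -10]
  [-19, -3, -3, -7, -4]
  [-23, -7, -7, -11, -8]
  [-26, -10, -10, -14, -11]
  [-26, -10, -10, -14, -11]
Key observation: the optimum is the walk 3->5->1->1->1->2, with weight (-2) + (-6) + (-5) + (-5) + 11 = -7.
Optimal value attained by: walk 3->5->1->1->1->2.
Answer: (W^⊗5)[3][2] = -7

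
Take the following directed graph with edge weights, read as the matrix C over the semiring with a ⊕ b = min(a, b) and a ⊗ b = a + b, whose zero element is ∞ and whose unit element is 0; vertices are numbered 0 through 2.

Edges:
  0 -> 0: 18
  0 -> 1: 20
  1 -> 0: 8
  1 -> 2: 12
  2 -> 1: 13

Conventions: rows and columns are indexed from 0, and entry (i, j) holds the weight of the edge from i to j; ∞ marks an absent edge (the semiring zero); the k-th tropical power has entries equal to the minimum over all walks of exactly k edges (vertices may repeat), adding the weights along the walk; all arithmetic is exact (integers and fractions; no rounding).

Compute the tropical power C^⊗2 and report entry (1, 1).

C^⊗2:
  [28, 38, 32]
  [26, 25, ∞]
  [21, ∞, 25]
Key observation: the optimum is the walk 1->2->1, with weight 12 + 13 = 25.
Optimal value attained by: walk 1->2->1.
Answer: (C^⊗2)[1][1] = 25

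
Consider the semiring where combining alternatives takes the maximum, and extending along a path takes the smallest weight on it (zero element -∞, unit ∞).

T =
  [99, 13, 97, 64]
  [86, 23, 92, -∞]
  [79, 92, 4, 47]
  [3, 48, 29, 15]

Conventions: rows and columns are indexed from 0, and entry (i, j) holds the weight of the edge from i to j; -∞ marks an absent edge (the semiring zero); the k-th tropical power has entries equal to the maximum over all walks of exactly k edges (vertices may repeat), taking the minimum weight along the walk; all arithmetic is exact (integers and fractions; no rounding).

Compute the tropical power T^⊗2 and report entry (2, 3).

T^⊗2:
  [99, 92, 97, 64]
  [86, 92, 86, 64]
  [86, 47, 92, 64]
  [48, 29, 48, 29]
Key observation: the optimum is the walk 2->0->3, with weight 79 min 64 = 64.
Optimal value attained by: walk 2->0->3.
Answer: (T^⊗2)[2][3] = 64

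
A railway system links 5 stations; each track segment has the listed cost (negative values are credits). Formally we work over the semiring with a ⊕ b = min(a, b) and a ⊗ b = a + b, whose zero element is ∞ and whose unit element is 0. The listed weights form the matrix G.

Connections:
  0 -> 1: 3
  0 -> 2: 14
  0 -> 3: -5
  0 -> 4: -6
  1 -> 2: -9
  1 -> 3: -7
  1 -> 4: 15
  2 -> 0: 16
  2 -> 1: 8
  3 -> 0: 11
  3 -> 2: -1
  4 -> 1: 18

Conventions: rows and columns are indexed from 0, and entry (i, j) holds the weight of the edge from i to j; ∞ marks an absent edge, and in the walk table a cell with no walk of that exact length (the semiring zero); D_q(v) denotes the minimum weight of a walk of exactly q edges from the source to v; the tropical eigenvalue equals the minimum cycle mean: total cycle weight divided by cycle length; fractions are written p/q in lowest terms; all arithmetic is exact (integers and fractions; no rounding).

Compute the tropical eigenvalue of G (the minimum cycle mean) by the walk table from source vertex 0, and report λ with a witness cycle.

q=0: [0, ∞, ∞, ∞, ∞]
q=1: [∞, 3, 14, -5, -6]
q=2: [6, 12, -6, -4, 18]
q=3: [7, 2, -5, 1, 0]
q=4: [11, 3, -7, -5, 1]
q=5: [6, 1, -6, -4, 5]
Optimal cycle mean attained by: cycle 1->2->1, total (-9) + 8, length 2.
Answer: λ = -1/2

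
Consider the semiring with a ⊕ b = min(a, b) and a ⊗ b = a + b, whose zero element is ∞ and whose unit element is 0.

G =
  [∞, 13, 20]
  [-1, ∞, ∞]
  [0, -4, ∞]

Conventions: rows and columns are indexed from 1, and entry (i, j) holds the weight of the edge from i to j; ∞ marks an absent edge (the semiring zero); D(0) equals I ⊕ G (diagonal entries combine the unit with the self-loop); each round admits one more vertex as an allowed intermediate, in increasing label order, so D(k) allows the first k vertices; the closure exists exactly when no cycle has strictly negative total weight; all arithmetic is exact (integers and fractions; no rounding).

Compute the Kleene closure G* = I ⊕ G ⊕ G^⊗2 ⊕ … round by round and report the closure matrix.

D(0):
  [0, 13, 20]
  [-1, 0, ∞]
  [0, -4, 0]
D(1):
  [0, 13, 20]
  [-1, 0, 19]
  [0, -4, 0]
D(2):
  [0, 13, 20]
  [-1, 0, 19]
  [-5, -4, 0]
D(3):
  [0, 13, 20]
  [-1, 0, 19]
  [-5, -4, 0]
Answer: G* = [[0, 13, 20], [-1, 0, 19], [-5, -4, 0]]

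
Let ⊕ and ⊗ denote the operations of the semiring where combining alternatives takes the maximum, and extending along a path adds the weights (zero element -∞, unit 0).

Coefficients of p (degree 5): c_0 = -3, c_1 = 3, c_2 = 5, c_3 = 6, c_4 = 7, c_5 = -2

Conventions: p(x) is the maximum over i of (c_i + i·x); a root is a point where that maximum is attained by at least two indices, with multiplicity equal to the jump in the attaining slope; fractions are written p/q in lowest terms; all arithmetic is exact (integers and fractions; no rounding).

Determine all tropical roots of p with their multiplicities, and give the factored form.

hull edge (i=0, c=-3) to (i=1, c=3): slope 6, span 1
hull edge (i=1, c=3) to (i=2, c=5): slope 2, span 1
hull edge (i=2, c=5) to (i=4, c=7): slope 1, span 2
hull edge (i=4, c=7) to (i=5, c=-2): slope -9, span 1
Factored form: p(x) = -2 ⊗ (x ⊕ (-6)) ⊗ (x ⊕ (-2)) ⊗ (x ⊕ (-1)) ⊗ (x ⊕ (-1)) ⊗ (x ⊕ 9)
Answer: roots = -6 (mult 1), -2 (mult 1), -1 (mult 2), 9 (mult 1)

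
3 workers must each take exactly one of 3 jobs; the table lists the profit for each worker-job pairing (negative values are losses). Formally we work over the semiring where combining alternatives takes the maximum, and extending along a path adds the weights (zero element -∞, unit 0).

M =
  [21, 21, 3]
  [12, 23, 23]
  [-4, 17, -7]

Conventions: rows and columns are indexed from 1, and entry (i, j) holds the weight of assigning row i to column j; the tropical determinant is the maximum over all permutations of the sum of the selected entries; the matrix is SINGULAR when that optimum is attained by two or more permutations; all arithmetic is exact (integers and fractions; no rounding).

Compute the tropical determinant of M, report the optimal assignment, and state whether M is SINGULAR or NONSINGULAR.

σ = (1, 2, 3): 21 + 23 + (-7) = 37
σ = (1, 3, 2): 21 + 23 + 17 = 61
σ = (2, 1, 3): 21 + 12 + (-7) = 26
σ = (2, 3, 1): 21 + 23 + (-4) = 40
σ = (3, 1, 2): 3 + 12 + 17 = 32
σ = (3, 2, 1): 3 + 23 + (-4) = 22
Optimal value attained by: σ = (1, 3, 2).
Answer: det⊕(M) = 61; verdict: NONSINGULAR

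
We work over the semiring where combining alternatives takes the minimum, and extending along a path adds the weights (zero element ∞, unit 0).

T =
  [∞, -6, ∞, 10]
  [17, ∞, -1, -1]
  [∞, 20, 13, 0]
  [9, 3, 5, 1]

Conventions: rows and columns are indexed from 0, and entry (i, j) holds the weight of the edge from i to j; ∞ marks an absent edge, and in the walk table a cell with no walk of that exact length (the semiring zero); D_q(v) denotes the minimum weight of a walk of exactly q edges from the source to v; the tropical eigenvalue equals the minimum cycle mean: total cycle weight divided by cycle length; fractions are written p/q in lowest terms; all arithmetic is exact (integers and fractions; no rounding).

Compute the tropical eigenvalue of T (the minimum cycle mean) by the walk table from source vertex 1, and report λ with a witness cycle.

q=0: [∞, 0, ∞, ∞]
q=1: [17, ∞, -1, -1]
q=2: [8, 2, 4, -1]
q=3: [8, 2, 1, 0]
q=4: [9, 2, 1, 1]
Optimal cycle mean attained by: cycle 0->1->2->3->0, total (-6) + (-1) + 0 + 9, length 4.
Answer: λ = 1/2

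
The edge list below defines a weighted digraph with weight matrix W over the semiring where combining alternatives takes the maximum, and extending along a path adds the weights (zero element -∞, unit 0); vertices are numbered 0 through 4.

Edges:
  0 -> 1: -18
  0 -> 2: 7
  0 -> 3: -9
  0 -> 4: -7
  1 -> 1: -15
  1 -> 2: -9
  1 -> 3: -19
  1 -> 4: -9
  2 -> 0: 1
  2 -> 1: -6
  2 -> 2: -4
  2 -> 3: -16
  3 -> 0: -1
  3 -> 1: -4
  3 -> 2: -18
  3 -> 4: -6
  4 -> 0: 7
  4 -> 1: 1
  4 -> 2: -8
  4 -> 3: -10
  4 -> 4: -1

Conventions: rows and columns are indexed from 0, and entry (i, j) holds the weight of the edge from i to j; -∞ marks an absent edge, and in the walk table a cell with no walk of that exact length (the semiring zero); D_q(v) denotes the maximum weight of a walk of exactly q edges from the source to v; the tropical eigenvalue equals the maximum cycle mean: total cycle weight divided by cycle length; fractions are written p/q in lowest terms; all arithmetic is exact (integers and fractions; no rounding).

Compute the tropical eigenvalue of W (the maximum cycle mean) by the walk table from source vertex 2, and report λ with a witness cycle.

q=0: [-∞, -∞, 0, -∞, -∞]
q=1: [1, -6, -4, -16, -∞]
q=2: [-3, -10, 8, -8, -6]
q=3: [9, 2, 4, -8, -7]
q=4: [5, -2, 16, 0, 2]
q=5: [17, 10, 12, 0, 1]
Optimal cycle mean attained by: cycle 0->2->0, total 7 + 1, length 2.
Answer: λ = 4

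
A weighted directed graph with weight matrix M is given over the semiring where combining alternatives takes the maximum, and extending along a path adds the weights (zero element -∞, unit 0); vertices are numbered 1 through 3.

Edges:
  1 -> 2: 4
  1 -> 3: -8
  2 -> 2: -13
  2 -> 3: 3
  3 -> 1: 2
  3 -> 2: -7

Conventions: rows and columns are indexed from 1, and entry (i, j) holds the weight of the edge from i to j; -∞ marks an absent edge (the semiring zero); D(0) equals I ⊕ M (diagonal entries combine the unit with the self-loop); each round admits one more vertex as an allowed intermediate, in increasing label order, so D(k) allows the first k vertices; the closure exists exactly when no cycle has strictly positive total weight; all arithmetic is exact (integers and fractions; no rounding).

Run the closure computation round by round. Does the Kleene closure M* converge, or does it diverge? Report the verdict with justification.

D(0):
  [0, 4, -8]
  [-∞, 0, 3]
  [2, -7, 0]
D(1):
  [0, 4, -8]
  [-∞, 0, 3]
  [2, 6, 0]
Detection: at round 2, diagonal entry (3, 3) turns strictly positive.
Key observation: the cycle 3->1->2->3 has total weight 2 + 4 + 3, which is strictly positive.
Answer: DIVERGES — positive cycle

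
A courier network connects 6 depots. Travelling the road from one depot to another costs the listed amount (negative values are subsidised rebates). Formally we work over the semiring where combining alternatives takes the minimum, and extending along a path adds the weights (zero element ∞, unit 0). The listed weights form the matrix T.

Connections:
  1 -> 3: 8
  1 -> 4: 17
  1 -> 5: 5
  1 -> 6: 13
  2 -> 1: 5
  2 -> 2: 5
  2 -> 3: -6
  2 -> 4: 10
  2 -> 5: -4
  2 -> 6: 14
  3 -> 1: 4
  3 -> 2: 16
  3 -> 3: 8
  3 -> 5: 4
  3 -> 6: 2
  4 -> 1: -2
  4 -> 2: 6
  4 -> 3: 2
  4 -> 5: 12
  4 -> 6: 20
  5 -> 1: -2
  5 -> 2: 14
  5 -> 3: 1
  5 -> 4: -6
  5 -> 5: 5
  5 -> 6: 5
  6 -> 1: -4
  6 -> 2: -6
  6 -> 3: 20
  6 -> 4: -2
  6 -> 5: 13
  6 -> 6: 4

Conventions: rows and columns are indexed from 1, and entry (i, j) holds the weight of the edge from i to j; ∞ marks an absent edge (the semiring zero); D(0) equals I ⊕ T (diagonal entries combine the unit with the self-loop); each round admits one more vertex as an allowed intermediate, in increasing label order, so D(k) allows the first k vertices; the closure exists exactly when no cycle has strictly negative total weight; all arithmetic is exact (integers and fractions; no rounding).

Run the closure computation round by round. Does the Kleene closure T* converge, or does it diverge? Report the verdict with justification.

D(0):
  [0, ∞, 8, 17, 5, 13]
  [5, 0, -6, 10, -4, 14]
  [4, 16, 0, ∞, 4, 2]
  [-2, 6, 2, 0, 12, 20]
  [-2, 14, 1, -6, 0, 5]
  [-4, -6, 20, -2, 13, 0]
D(1):
  [0, ∞, 8, 17, 5, 13]
  [5, 0, -6, 10, -4, 14]
  [4, 16, 0, 21, 4, 2]
  [-2, 6, 2, 0, 3, 11]
  [-2, 14, 1, -6, 0, 5]
  [-4, -6, 4, -2, 1, 0]
D(2):
  [0, ∞, 8, 17, 5, 13]
  [5, 0, -6, 10, -4, 14]
  [4, 16, 0, 21, 4, 2]
  [-2, 6, 0, 0, 2, 11]
  [-2, 14, 1, -6, 0, 5]
  [-4, -6, -12, -2, -10, 0]
Detection: at round 3, diagonal entry (6, 6) turns strictly negative.
Key observation: the cycle 6->2->3->6 has total weight (-6) + (-6) + 2, which is strictly negative.
Answer: DIVERGES — negative cycle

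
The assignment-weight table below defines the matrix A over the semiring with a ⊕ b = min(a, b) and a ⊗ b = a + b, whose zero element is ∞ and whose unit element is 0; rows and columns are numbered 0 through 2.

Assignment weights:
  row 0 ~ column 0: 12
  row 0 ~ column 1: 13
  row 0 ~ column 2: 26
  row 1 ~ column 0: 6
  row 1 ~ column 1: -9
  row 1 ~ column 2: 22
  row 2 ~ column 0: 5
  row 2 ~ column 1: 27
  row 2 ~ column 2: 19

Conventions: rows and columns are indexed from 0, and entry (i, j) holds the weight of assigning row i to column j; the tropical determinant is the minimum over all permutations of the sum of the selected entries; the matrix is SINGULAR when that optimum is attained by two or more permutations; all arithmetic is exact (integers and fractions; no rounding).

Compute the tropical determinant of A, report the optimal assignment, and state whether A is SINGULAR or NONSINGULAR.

σ = (0, 1, 2): 12 + (-9) + 19 = 22
σ = (0, 2, 1): 12 + 22 + 27 = 61
σ = (1, 0, 2): 13 + 6 + 19 = 38
σ = (1, 2, 0): 13 + 22 + 5 = 40
σ = (2, 0, 1): 26 + 6 + 27 = 59
σ = (2, 1, 0): 26 + (-9) + 5 = 22
Optimal value attained by: σ = (0, 1, 2).
Answer: det⊕(A) = 22; verdict: SINGULAR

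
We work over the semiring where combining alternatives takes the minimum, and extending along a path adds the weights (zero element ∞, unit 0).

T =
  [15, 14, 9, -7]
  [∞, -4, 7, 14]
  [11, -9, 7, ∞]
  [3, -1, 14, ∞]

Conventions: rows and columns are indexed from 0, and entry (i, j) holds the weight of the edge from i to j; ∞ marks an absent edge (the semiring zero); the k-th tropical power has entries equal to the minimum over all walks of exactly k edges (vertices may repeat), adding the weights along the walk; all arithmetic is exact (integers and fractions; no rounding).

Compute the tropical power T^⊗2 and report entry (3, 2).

T^⊗2:
  [-4, -8, 7, 8]
  [17, -8, 3, 10]
  [18, -13, -2, 4]
  [18, -5, 6, -4]
Key observation: the optimum is the walk 3->1->2, with weight (-1) + 7 = 6.
Optimal value attained by: walk 3->1->2.
Answer: (T^⊗2)[3][2] = 6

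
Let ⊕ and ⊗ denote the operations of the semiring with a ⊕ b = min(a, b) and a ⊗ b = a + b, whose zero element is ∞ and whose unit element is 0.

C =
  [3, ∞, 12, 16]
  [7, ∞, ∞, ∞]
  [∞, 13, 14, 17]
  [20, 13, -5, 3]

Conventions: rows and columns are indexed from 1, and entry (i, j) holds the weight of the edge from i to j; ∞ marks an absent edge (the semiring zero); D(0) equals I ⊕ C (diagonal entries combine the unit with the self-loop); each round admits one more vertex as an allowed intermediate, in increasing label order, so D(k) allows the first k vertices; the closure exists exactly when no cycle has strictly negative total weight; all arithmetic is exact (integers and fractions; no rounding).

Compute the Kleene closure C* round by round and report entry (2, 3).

D(0):
  [0, ∞, 12, 16]
  [7, 0, ∞, ∞]
  [∞, 13, 0, 17]
  [20, 13, -5, 0]
D(1):
  [0, ∞, 12, 16]
  [7, 0, 19, 23]
  [∞, 13, 0, 17]
  [20, 13, -5, 0]
D(2):
  [0, ∞, 12, 16]
  [7, 0, 19, 23]
  [20, 13, 0, 17]
  [20, 13, -5, 0]
D(3):
  [0, 25, 12, 16]
  [7, 0, 19, 23]
  [20, 13, 0, 17]
  [15, 8, -5, 0]
D(4):
  [0, 24, 11, 16]
  [7, 0, 18, 23]
  [20, 13, 0, 17]
  [15, 8, -5, 0]
Answer: C*[2][3] = 18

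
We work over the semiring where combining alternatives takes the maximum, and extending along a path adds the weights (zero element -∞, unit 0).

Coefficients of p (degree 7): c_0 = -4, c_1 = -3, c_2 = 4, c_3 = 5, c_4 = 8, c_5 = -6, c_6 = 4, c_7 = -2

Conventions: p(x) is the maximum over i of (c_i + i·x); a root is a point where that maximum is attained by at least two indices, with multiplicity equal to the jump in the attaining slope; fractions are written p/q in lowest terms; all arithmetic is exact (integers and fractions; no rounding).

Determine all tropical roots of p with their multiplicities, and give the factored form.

hull edge (i=0, c=-4) to (i=2, c=4): slope 4, span 2
hull edge (i=2, c=4) to (i=4, c=8): slope 2, span 2
hull edge (i=4, c=8) to (i=6, c=4): slope -2, span 2
hull edge (i=6, c=4) to (i=7, c=-2): slope -6, span 1
Factored form: p(x) = -2 ⊗ (x ⊕ (-4)) ⊗ (x ⊕ (-4)) ⊗ (x ⊕ (-2)) ⊗ (x ⊕ (-2)) ⊗ (x ⊕ 2) ⊗ (x ⊕ 2) ⊗ (x ⊕ 6)
Answer: roots = -4 (mult 2), -2 (mult 2), 2 (mult 2), 6 (mult 1)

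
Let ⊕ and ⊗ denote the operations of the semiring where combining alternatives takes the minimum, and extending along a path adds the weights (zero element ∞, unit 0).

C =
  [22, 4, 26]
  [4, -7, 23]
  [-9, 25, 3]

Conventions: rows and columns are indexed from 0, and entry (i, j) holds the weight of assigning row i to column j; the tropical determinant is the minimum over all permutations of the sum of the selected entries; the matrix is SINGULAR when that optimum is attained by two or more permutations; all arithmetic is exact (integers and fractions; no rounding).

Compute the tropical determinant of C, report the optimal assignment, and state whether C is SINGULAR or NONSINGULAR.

σ = (0, 1, 2): 22 + (-7) + 3 = 18
σ = (0, 2, 1): 22 + 23 + 25 = 70
σ = (1, 0, 2): 4 + 4 + 3 = 11
σ = (1, 2, 0): 4 + 23 + (-9) = 18
σ = (2, 0, 1): 26 + 4 + 25 = 55
σ = (2, 1, 0): 26 + (-7) + (-9) = 10
Optimal value attained by: σ = (2, 1, 0).
Answer: det⊕(C) = 10; verdict: NONSINGULAR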